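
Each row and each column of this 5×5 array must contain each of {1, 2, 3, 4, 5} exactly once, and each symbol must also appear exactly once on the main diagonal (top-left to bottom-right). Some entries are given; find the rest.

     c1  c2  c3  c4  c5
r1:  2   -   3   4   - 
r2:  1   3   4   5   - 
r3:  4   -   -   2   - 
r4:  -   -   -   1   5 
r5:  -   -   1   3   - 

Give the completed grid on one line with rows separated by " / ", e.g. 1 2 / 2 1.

Cell (r1,c5): row 1 has {2,3,4}; column 5 has {5} → 1.
Cell (r2,c5): row 2 has {1,3,4,5}; column 5 has {1,5} → 2.
Cell (r3,c3): row 3 has {2,4}; column 3 has {1,3,4}; the diagonal has {1,2,3} → 5.
Cell (r3,c5): row 3 has {2,4,5}; column 5 has {1,2,5} → 3.
Cell (r4,c1): row 4 has {1,5}; column 1 has {1,2,4} → 3.
Cell (r4,c3): row 4 has {1,3,5}; column 3 has {1,3,4,5} → 2.
Cell (r5,c1): row 5 has {1,3}; column 1 has {1,2,3,4} → 5.
Cell (r5,c5): row 5 has {1,3,5}; column 5 has {1,2,3,5}; the diagonal has {1,2,3,5} → 4.
Cell (r1,c2): row 1 has {1,2,3,4}; column 2 has {3} → 5.
Cell (r3,c2): row 3 has {2,3,4,5}; column 2 has {3,5} → 1.
Cell (r4,c2): row 4 has {1,2,3,5}; column 2 has {1,3,5} → 4.
Cell (r5,c2): row 5 has {1,3,4,5}; column 2 has {1,3,4,5} → 2.

2 5 3 4 1 / 1 3 4 5 2 / 4 1 5 2 3 / 3 4 2 1 5 / 5 2 1 3 4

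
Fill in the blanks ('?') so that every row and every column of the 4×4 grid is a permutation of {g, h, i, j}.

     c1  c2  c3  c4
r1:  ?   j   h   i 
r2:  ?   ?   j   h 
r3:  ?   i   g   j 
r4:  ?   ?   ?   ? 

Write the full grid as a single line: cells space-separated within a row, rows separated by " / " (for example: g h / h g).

g j h i / i g j h / h i g j / j h i g

row 1 has {h,i,j}; column 1 is empty so far — only g is left for (r1,c1).
row 2 has {h,j}; column 1 has {g} — only i is left for (r2,c1).
row 2 has {h,i,j}; column 2 has {i,j} — only g is left for (r2,c2).
row 3 has {g,i,j}; column 1 has {g,i} — only h is left for (r3,c1).
row 4 is empty so far; column 1 has {g,h,i} — only j is left for (r4,c1).
row 4 has {j}; column 2 has {g,i,j} — only h is left for (r4,c2).
row 4 has {h,j}; column 3 has {g,h,j} — only i is left for (r4,c3).
row 4 has {h,i,j}; column 4 has {h,i,j} — only g is left for (r4,c4).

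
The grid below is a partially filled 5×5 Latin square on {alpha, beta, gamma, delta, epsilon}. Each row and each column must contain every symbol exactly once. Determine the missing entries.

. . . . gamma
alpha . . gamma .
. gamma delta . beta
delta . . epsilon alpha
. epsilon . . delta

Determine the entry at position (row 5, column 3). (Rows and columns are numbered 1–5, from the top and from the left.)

(r2,c5) = epsilon
(r3,c1) = epsilon
(r3,c4) = alpha
(r4,c2) = beta
(r4,c3) = gamma
(r5,c4) = beta
(r1,c1) = beta
(r1,c4) = delta
(r2,c2) = delta
(r2,c3) = beta
(r5,c1) = gamma
(r5,c3) = alpha

alpha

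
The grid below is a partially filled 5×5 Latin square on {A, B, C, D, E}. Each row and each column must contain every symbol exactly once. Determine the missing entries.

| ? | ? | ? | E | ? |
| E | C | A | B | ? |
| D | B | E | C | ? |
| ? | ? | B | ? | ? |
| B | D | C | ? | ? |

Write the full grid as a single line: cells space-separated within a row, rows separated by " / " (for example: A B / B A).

At row 1, column 2: row 1 has {E}; column 2 has {B,C,D}; that leaves A.
At row 1, column 3: row 1 has {A,E}; column 3 has {A,B,C,E}; that leaves D.
At row 2, column 5: row 2 has {A,B,C,E}; column 5 is empty so far; that leaves D.
At row 3, column 5: row 3 has {B,C,D,E}; column 5 has {D}; that leaves A.
At row 4, column 2: row 4 has {B}; column 2 has {A,B,C,D}; that leaves E.
At row 4, column 5: row 4 has {B,E}; column 5 has {A,D}; that leaves C.
At row 5, column 4: row 5 has {B,C,D}; column 4 has {B,C,E}; that leaves A.
At row 5, column 5: row 5 has {A,B,C,D}; column 5 has {A,C,D}; that leaves E.
At row 1, column 1: row 1 has {A,D,E}; column 1 has {B,D,E}; that leaves C.
At row 1, column 5: row 1 has {A,C,D,E}; column 5 has {A,C,D,E}; that leaves B.
At row 4, column 1: row 4 has {B,C,E}; column 1 has {B,C,D,E}; that leaves A.
At row 4, column 4: row 4 has {A,B,C,E}; column 4 has {A,B,C,E}; that leaves D.

C A D E B / E C A B D / D B E C A / A E B D C / B D C A E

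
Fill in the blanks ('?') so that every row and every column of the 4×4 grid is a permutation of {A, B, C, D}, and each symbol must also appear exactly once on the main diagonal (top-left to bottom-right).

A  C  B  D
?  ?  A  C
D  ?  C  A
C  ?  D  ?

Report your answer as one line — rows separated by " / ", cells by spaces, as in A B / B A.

A C B D / B D A C / D B C A / C A D B

(r2,c1) = B
(r2,c2) = D
(r3,c2) = B
(r4,c2) = A
(r4,c4) = B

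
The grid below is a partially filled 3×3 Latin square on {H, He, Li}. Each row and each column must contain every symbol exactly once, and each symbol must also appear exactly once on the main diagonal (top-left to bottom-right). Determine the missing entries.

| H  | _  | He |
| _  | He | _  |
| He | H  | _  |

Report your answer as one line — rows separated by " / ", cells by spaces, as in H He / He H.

H Li He / Li He H / He H Li

At row 1, column 2: row 1 has {H,He}; column 2 has {H,He}; that leaves Li.
At row 2, column 1: row 2 has {He}; column 1 has {H,He}; that leaves Li.
At row 2, column 3: row 2 has {He,Li}; column 3 has {He}; that leaves H.
At row 3, column 3: row 3 has {H,He}; column 3 has {H,He}; the diagonal has {H,He}; that leaves Li.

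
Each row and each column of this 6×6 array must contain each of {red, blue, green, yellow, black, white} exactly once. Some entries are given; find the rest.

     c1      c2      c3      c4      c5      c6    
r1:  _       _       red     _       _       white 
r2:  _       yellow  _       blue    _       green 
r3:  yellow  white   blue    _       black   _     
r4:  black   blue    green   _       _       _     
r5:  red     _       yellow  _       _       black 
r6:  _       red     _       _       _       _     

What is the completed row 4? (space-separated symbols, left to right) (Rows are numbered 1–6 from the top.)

At row 2, column 1: row 2 has {blue,green,yellow}; column 1 has {red,yellow,black}; that leaves white.
At row 2, column 3: row 2 has {blue,green,yellow,white}; column 3 has {red,blue,green,yellow}; that leaves black.
At row 2, column 5: row 2 has {blue,green,yellow,black,white}; column 5 has {black}; that leaves red.
At row 3, column 6: row 3 has {blue,yellow,black,white}; column 6 has {green,black,white}; that leaves red.
At row 4, column 6: row 4 has {blue,green,black}; column 6 has {red,green,black,white}; that leaves yellow.
At row 5, column 2: row 5 has {red,yellow,black}; column 2 has {red,blue,yellow,white}; that leaves green.
At row 5, column 4: row 5 has {red,green,yellow,black}; column 4 has {blue}; that leaves white.
At row 5, column 5: row 5 has {red,green,yellow,black,white}; column 5 has {red,black}; that leaves blue.
At row 6, column 3: row 6 has {red}; column 3 has {red,blue,green,yellow,black}; that leaves white.
At row 6, column 6: row 6 has {red,white}; column 6 has {red,green,yellow,black,white}; that leaves blue.
At row 1, column 2: row 1 has {red,white}; column 2 has {red,blue,green,yellow,white}; that leaves black.
At row 3, column 4: row 3 has {red,blue,yellow,black,white}; column 4 has {blue,white}; that leaves green.
At row 4, column 4: row 4 has {blue,green,yellow,black}; column 4 has {blue,green,white}; that leaves red.
At row 4, column 5: row 4 has {red,blue,green,yellow,black}; column 5 has {red,blue,black}; that leaves white.

black blue green red white yellow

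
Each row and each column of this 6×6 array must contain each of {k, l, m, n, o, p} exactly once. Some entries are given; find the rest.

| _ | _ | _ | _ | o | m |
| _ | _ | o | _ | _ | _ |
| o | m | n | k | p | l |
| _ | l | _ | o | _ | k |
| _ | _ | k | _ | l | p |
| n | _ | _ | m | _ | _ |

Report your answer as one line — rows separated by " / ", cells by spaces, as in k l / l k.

k n p l o m / l k o p m n / o m n k p l / p l m o n k / m o k n l p / n p l m k o

row 2 has {o}; column 6 has {k,l,m,p} — only n is left for (r2,c6).
row 5 has {k,l,p}; column 1 has {n,o} — only m is left for (r5,c1).
row 5 has {k,l,m,p}; column 4 has {k,m,o} — only n is left for (r5,c4).
row 6 has {m,n}; column 5 has {l,o,p} — only k is left for (r6,c5).
row 6 has {k,m,n}; column 6 has {k,l,m,n,p} — only o is left for (r6,c6).
row 2 has {n,o}; column 5 has {k,l,o,p} — only m is left for (r2,c5).
row 4 has {k,l,o}; column 1 has {m,n,o} — only p is left for (r4,c1).
row 4 has {k,l,o,p}; column 3 has {k,n,o} — only m is left for (r4,c3).
row 4 has {k,l,m,o,p}; column 5 has {k,l,m,o,p} — only n is left for (r4,c5).
row 5 has {k,l,m,n,p}; column 2 has {l,m} — only o is left for (r5,c2).
row 6 has {k,m,n,o}; column 2 has {l,m,o} — only p is left for (r6,c2).
row 6 has {k,m,n,o,p}; column 3 has {k,m,n,o} — only l is left for (r6,c3).
row 1 has {m,o}; column 3 has {k,l,m,n,o} — only p is left for (r1,c3).
row 1 has {m,o,p}; column 4 has {k,m,n,o} — only l is left for (r1,c4).
row 2 has {m,n,o}; column 2 has {l,m,o,p} — only k is left for (r2,c2).
row 2 has {k,m,n,o}; column 4 has {k,l,m,n,o} — only p is left for (r2,c4).
row 1 has {l,m,o,p}; column 1 has {m,n,o,p} — only k is left for (r1,c1).
row 1 has {k,l,m,o,p}; column 2 has {k,l,m,o,p} — only n is left for (r1,c2).
row 2 has {k,m,n,o,p}; column 1 has {k,m,n,o,p} — only l is left for (r2,c1).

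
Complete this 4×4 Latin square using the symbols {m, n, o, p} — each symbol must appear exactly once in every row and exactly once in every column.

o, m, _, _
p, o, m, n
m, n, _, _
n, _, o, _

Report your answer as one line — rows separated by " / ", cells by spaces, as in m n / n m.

(r1,c4): row 1 has {m,o}; column 4 has {n}, so it must be p.
(r3,c3): row 3 has {m,n}; column 3 has {m,o}, so it must be p.
(r3,c4): row 3 has {m,n,p}; column 4 has {n,p}, so it must be o.
(r4,c2): row 4 has {n,o}; column 2 has {m,n,o}, so it must be p.
(r4,c4): row 4 has {n,o,p}; column 4 has {n,o,p}, so it must be m.
(r1,c3): row 1 has {m,o,p}; column 3 has {m,o,p}, so it must be n.

o m n p / p o m n / m n p o / n p o m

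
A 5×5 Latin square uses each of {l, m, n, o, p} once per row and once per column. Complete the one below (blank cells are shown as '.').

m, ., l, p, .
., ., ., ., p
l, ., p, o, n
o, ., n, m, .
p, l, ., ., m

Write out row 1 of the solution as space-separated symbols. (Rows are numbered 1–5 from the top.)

m n l p o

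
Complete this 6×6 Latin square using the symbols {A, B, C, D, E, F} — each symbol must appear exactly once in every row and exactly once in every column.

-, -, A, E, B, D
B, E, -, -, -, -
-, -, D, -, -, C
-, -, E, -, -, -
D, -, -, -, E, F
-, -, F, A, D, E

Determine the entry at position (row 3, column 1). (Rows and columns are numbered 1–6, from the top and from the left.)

Cell (r2,c3): row 2 has {B,E}; column 3 has {A,D,E,F} → C.
Cell (r2,c6): row 2 has {B,C,E}; column 6 has {C,D,E,F} → A.
Cell (r4,c6): row 4 has {E}; column 6 has {A,C,D,E,F} → B.
Cell (r5,c3): row 5 has {D,E,F}; column 3 has {A,C,D,E,F} → B.
Cell (r5,c4): row 5 has {B,D,E,F}; column 4 has {A,E} → C.
Cell (r6,c1): row 6 has {A,D,E,F}; column 1 has {B,D} → C.
Cell (r6,c2): row 6 has {A,C,D,E,F}; column 2 has {E} → B.
Cell (r1,c1): row 1 has {A,B,D,E}; column 1 has {B,C,D} → F.
Cell (r1,c2): row 1 has {A,B,D,E,F}; column 2 has {B,E} → C.
Cell (r2,c5): row 2 has {A,B,C,E}; column 5 has {B,D,E} → F.
Cell (r3,c5): row 3 has {C,D}; column 5 has {B,D,E,F} → A.
Cell (r4,c1): row 4 has {B,E}; column 1 has {B,C,D,F} → A.
Cell (r4,c5): row 4 has {A,B,E}; column 5 has {A,B,D,E,F} → C.
Cell (r5,c2): row 5 has {B,C,D,E,F}; column 2 has {B,C,E} → A.
Cell (r2,c4): row 2 has {A,B,C,E,F}; column 4 has {A,C,E} → D.
Cell (r3,c1): row 3 has {A,C,D}; column 1 has {A,B,C,D,F} → E.

E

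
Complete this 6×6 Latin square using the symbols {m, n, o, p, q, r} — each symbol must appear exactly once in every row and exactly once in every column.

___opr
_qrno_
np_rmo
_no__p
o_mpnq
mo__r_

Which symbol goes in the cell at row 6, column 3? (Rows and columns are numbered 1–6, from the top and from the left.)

p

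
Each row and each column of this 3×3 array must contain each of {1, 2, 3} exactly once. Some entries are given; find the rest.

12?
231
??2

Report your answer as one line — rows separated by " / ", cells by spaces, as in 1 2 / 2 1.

1 2 3 / 2 3 1 / 3 1 2

At row 1, column 3: row 1 has {1,2}; column 3 has {1,2}; that leaves 3.
At row 3, column 1: row 3 has {2}; column 1 has {1,2}; that leaves 3.
At row 3, column 2: row 3 has {2,3}; column 2 has {2,3}; that leaves 1.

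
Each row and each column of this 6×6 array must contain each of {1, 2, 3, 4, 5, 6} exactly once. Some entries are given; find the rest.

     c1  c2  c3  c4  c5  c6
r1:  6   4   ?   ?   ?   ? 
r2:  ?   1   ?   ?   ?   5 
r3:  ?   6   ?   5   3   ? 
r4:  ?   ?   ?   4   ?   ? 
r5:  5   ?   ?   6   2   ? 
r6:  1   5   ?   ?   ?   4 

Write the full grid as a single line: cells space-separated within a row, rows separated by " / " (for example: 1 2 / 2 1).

(r5,c2) = 3
(r5,c6) = 1
(r6,c5) = 6
(r2,c5) = 4
(r3,c6) = 2
(r4,c2) = 2
(r5,c3) = 4
(r1,c6) = 3
(r3,c1) = 4
(r3,c3) = 1
(r4,c1) = 3
(r4,c6) = 6
(r2,c1) = 2
(r2,c4) = 3
(r4,c3) = 5
(r4,c5) = 1
(r6,c4) = 2
(r1,c3) = 2
(r1,c4) = 1
(r1,c5) = 5
(r2,c3) = 6
(r6,c3) = 3

6 4 2 1 5 3 / 2 1 6 3 4 5 / 4 6 1 5 3 2 / 3 2 5 4 1 6 / 5 3 4 6 2 1 / 1 5 3 2 6 4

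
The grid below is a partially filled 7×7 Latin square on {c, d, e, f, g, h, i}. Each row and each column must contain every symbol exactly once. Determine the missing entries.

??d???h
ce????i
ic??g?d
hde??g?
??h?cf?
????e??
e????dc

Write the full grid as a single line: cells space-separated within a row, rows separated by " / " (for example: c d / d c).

(r2,c6) = h
(r3,c3) = f
(r3,c6) = e
(r4,c7) = f
(r6,c7) = g
(r2,c3) = g
(r3,c4) = h
(r4,c5) = i
(r5,c7) = e
(r7,c3) = i
(r1,c5) = f
(r2,c5) = d
(r4,c4) = c
(r6,c3) = c
(r6,c6) = i
(r7,c5) = h
(r1,c1) = g
(r1,c2) = i
(r1,c4) = e
(r1,c6) = c
(r2,c4) = f
(r5,c1) = d
(r5,c2) = g
(r5,c4) = i
(r6,c1) = f
(r6,c2) = h
(r6,c4) = d
(r7,c2) = f
(r7,c4) = g

g i d e f c h / c e g f d h i / i c f h g e d / h d e c i g f / d g h i c f e / f h c d e i g / e f i g h d c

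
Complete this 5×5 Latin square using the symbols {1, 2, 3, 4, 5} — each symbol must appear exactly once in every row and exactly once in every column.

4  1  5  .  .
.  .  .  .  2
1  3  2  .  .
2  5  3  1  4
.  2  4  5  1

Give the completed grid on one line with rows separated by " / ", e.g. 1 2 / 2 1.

4 1 5 2 3 / 5 4 1 3 2 / 1 3 2 4 5 / 2 5 3 1 4 / 3 2 4 5 1

row 1 has {1,4,5}; column 5 has {1,2,4} — only 3 is left for (r1,c5).
row 2 has {2}; column 2 has {1,2,3,5} — only 4 is left for (r2,c2).
row 2 has {2,4}; column 3 has {2,3,4,5} — only 1 is left for (r2,c3).
row 2 has {1,2,4}; column 4 has {1,5} — only 3 is left for (r2,c4).
row 3 has {1,2,3}; column 4 has {1,3,5} — only 4 is left for (r3,c4).
row 3 has {1,2,3,4}; column 5 has {1,2,3,4} — only 5 is left for (r3,c5).
row 5 has {1,2,4,5}; column 1 has {1,2,4} — only 3 is left for (r5,c1).
row 1 has {1,3,4,5}; column 4 has {1,3,4,5} — only 2 is left for (r1,c4).
row 2 has {1,2,3,4}; column 1 has {1,2,3,4} — only 5 is left for (r2,c1).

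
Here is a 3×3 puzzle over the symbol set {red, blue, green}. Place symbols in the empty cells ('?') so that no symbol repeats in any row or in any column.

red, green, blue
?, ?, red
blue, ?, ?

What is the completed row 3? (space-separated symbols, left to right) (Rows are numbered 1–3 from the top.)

blue red green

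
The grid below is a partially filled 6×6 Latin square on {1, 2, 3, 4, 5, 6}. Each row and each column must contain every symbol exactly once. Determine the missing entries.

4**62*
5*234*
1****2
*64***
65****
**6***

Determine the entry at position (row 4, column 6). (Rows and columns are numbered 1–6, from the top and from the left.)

3

(r2,c2) = 1
(r2,c6) = 6
(r1,c2) = 3
(r3,c2) = 4
(r3,c4) = 5
(r6,c2) = 2
(r3,c3) = 3
(r3,c5) = 6
(r5,c3) = 1
(r5,c5) = 3
(r5,c6) = 4
(r6,c1) = 3
(r1,c3) = 5
(r1,c6) = 1
(r4,c1) = 2
(r4,c4) = 1
(r4,c5) = 5
(r4,c6) = 3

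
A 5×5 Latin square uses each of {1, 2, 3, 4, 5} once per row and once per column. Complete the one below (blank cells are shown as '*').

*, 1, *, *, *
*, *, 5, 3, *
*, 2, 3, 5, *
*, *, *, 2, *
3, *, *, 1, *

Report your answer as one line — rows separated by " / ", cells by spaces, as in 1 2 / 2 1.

5 1 2 4 3 / 2 4 5 3 1 / 1 2 3 5 4 / 4 3 1 2 5 / 3 5 4 1 2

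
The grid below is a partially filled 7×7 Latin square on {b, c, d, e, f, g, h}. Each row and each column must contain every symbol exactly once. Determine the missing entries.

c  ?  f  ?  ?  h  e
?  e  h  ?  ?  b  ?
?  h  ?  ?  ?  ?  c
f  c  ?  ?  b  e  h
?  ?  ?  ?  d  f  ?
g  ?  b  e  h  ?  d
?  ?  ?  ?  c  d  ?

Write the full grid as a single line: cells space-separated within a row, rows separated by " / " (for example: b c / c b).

c d f b g h e / d e h c f b g / b h d f e g c / f c g d b e h / e g c h d f b / g f b e h c d / h b e g c d f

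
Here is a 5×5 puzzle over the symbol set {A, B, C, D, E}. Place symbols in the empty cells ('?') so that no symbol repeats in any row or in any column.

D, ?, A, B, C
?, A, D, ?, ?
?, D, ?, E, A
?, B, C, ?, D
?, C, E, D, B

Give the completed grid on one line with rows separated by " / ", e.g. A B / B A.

row 1 has {A,B,C,D}; column 2 has {A,B,C,D} — only E is left for (r1,c2).
row 2 has {A,D}; column 4 has {B,D,E} — only C is left for (r2,c4).
row 2 has {A,C,D}; column 5 has {A,B,C,D} — only E is left for (r2,c5).
row 3 has {A,D,E}; column 3 has {A,C,D,E} — only B is left for (r3,c3).
row 4 has {B,C,D}; column 4 has {B,C,D,E} — only A is left for (r4,c4).
row 5 has {B,C,D,E}; column 1 has {D} — only A is left for (r5,c1).
row 2 has {A,C,D,E}; column 1 has {A,D} — only B is left for (r2,c1).
row 3 has {A,B,D,E}; column 1 has {A,B,D} — only C is left for (r3,c1).
row 4 has {A,B,C,D}; column 1 has {A,B,C,D} — only E is left for (r4,c1).

D E A B C / B A D C E / C D B E A / E B C A D / A C E D B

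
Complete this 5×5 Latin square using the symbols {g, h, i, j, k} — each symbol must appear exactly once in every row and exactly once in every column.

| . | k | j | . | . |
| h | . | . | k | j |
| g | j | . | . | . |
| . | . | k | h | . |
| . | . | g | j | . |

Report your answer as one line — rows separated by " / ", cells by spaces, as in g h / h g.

i k j g h / h g i k j / g j h i k / j i k h g / k h g j i

Cell (r1,c1): row 1 has {j,k}; column 1 has {g,h} → i.
Cell (r1,c4): row 1 has {i,j,k}; column 4 has {h,j,k} → g.
Cell (r1,c5): row 1 has {g,i,j,k}; column 5 has {j} → h.
Cell (r2,c3): row 2 has {h,j,k}; column 3 has {g,j,k} → i.
Cell (r3,c3): row 3 has {g,j}; column 3 has {g,i,j,k} → h.
Cell (r3,c4): row 3 has {g,h,j}; column 4 has {g,h,j,k} → i.
Cell (r3,c5): row 3 has {g,h,i,j}; column 5 has {h,j} → k.
Cell (r4,c1): row 4 has {h,k}; column 1 has {g,h,i} → j.
Cell (r5,c1): row 5 has {g,j}; column 1 has {g,h,i,j} → k.
Cell (r5,c5): row 5 has {g,j,k}; column 5 has {h,j,k} → i.
Cell (r2,c2): row 2 has {h,i,j,k}; column 2 has {j,k} → g.
Cell (r4,c2): row 4 has {h,j,k}; column 2 has {g,j,k} → i.
Cell (r4,c5): row 4 has {h,i,j,k}; column 5 has {h,i,j,k} → g.
Cell (r5,c2): row 5 has {g,i,j,k}; column 2 has {g,i,j,k} → h.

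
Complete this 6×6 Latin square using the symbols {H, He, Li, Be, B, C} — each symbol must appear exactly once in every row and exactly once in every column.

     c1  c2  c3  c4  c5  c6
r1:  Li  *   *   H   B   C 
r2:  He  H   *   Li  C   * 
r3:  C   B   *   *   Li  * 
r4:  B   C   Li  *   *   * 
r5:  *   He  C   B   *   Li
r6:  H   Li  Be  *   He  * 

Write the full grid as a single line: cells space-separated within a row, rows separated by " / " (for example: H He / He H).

At row 1, column 2: row 1 has {H,Li,B,C}; column 2 has {H,He,Li,B,C}; that leaves Be.
At row 1, column 3: row 1 has {H,Li,Be,B,C}; column 3 has {Li,Be,C}; that leaves He.
At row 2, column 3: row 2 has {H,He,Li,C}; column 3 has {He,Li,Be,C}; that leaves B.
At row 2, column 6: row 2 has {H,He,Li,B,C}; column 6 has {Li,C}; that leaves Be.
At row 3, column 3: row 3 has {Li,B,C}; column 3 has {He,Li,Be,B,C}; that leaves H.
At row 3, column 6: row 3 has {H,Li,B,C}; column 6 has {Li,Be,C}; that leaves He.
At row 4, column 6: row 4 has {Li,B,C}; column 6 has {He,Li,Be,C}; that leaves H.
At row 5, column 1: row 5 has {He,Li,B,C}; column 1 has {H,He,Li,B,C}; that leaves Be.
At row 5, column 5: row 5 has {He,Li,Be,B,C}; column 5 has {He,Li,B,C}; that leaves H.
At row 6, column 4: row 6 has {H,He,Li,Be}; column 4 has {H,Li,B}; that leaves C.
At row 6, column 6: row 6 has {H,He,Li,Be,C}; column 6 has {H,He,Li,Be,C}; that leaves B.
At row 3, column 4: row 3 has {H,He,Li,B,C}; column 4 has {H,Li,B,C}; that leaves Be.
At row 4, column 4: row 4 has {H,Li,B,C}; column 4 has {H,Li,Be,B,C}; that leaves He.
At row 4, column 5: row 4 has {H,He,Li,B,C}; column 5 has {H,He,Li,B,C}; that leaves Be.

Li Be He H B C / He H B Li C Be / C B H Be Li He / B C Li He Be H / Be He C B H Li / H Li Be C He B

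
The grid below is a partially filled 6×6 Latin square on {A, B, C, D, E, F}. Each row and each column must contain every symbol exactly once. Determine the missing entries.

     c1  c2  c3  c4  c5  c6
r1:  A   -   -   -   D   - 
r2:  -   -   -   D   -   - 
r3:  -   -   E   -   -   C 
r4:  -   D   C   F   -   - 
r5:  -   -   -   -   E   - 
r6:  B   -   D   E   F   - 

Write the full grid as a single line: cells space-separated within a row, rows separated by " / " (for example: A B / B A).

A E B C D F / F B A D C E / D F E A B C / E D C F A B / C A F B E D / B C D E F A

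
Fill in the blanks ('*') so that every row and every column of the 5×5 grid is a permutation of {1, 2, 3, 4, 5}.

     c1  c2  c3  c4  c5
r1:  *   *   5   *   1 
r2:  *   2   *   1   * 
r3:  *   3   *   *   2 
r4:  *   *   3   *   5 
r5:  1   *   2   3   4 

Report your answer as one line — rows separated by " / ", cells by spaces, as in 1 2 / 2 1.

3 4 5 2 1 / 5 2 4 1 3 / 4 3 1 5 2 / 2 1 3 4 5 / 1 5 2 3 4

(r1,c2) = 4
(r1,c4) = 2
(r2,c3) = 4
(r2,c5) = 3
(r3,c3) = 1
(r4,c2) = 1
(r4,c4) = 4
(r5,c2) = 5
(r1,c1) = 3
(r2,c1) = 5
(r3,c1) = 4
(r3,c4) = 5
(r4,c1) = 2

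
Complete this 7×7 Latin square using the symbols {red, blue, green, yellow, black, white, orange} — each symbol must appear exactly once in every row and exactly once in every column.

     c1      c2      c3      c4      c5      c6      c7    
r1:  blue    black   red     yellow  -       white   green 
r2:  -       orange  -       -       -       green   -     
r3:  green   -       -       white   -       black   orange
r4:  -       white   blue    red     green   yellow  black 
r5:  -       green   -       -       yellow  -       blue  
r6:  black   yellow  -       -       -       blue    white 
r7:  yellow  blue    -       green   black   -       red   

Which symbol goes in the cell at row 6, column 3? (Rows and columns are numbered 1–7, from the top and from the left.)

green

(r1,c5) = orange
(r2,c7) = yellow
(r3,c2) = red
(r3,c3) = yellow
(r3,c5) = blue
(r4,c1) = orange
(r6,c4) = orange
(r6,c5) = red
(r7,c6) = orange
(r2,c5) = white
(r5,c4) = black
(r5,c6) = red
(r6,c3) = green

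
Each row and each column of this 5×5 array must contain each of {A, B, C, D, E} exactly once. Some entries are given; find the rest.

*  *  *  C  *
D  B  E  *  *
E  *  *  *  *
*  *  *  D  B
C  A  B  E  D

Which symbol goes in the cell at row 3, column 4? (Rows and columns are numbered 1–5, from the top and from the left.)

B

At row 2, column 4: row 2 has {B,D,E}; column 4 has {C,D,E}; that leaves A.
At row 2, column 5: row 2 has {A,B,D,E}; column 5 has {B,D}; that leaves C.
At row 3, column 4: row 3 has {E}; column 4 has {A,C,D,E}; that leaves B.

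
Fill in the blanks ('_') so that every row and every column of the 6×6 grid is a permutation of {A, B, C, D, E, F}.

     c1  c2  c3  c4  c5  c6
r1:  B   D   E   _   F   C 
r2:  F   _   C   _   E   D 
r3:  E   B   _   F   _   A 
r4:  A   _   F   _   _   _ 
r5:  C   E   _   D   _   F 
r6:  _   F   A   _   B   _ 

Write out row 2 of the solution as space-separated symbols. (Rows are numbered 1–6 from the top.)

row 1 has {B,C,D,E,F}; column 4 has {D,F} — only A is left for (r1,c4).
row 2 has {C,D,E,F}; column 2 has {B,D,E,F} — only A is left for (r2,c2).
row 2 has {A,C,D,E,F}; column 4 has {A,D,F} — only B is left for (r2,c4).

F A C B E D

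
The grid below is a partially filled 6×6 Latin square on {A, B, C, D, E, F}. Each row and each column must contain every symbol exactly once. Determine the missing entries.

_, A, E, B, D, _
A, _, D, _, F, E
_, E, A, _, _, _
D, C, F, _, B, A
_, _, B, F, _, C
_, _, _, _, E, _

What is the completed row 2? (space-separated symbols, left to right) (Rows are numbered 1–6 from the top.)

Cell (r1,c6): row 1 has {A,B,D,E}; column 6 has {A,C,E} → F.
Cell (r2,c2): row 2 has {A,D,E,F}; column 2 has {A,C,E} → B.
Cell (r2,c4): row 2 has {A,B,D,E,F}; column 4 has {B,F} → C.

A B D C F E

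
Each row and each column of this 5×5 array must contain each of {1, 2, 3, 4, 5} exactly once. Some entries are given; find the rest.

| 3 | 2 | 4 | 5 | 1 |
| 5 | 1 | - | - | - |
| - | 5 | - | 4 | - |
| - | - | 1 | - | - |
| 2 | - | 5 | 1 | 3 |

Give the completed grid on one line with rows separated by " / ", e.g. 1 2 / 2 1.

3 2 4 5 1 / 5 1 2 3 4 / 1 5 3 4 2 / 4 3 1 2 5 / 2 4 5 1 3

(r3,c1) = 1
(r3,c5) = 2
(r4,c1) = 4
(r4,c2) = 3
(r4,c4) = 2
(r4,c5) = 5
(r5,c2) = 4
(r2,c4) = 3
(r2,c5) = 4
(r3,c3) = 3
(r2,c3) = 2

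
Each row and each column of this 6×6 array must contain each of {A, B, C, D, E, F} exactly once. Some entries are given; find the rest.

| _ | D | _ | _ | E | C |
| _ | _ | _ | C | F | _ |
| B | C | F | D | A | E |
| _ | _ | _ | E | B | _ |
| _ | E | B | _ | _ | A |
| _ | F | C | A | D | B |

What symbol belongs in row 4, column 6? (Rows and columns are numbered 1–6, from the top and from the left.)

F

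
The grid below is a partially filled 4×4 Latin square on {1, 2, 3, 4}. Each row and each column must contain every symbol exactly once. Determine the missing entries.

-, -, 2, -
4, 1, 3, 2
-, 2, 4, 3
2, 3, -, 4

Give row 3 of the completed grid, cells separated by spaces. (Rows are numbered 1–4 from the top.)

1 2 4 3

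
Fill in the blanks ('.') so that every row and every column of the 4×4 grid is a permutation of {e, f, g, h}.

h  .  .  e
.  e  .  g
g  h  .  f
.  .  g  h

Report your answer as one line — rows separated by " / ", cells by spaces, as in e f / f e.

(r1,c3) = f
(r2,c1) = f
(r2,c3) = h
(r3,c3) = e
(r4,c1) = e
(r4,c2) = f
(r1,c2) = g

h g f e / f e h g / g h e f / e f g h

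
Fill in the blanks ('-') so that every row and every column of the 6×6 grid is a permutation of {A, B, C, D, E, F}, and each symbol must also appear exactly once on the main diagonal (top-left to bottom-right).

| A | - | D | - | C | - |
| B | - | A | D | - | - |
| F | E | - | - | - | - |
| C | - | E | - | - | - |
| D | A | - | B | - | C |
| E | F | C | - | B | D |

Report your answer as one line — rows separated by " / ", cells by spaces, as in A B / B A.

Cell (r1,c2): row 1 has {A,C,D}; column 2 has {A,E,F} → B.
Cell (r2,c2): row 2 has {A,B,D}; column 2 has {A,B,E,F}; the diagonal has {A,D} → C.
Cell (r3,c3): row 3 has {E,F}; column 3 has {A,C,D,E}; the diagonal has {A,C,D} → B.
Cell (r3,c6): row 3 has {B,E,F}; column 6 has {C,D} → A.
Cell (r4,c2): row 4 has {C,E}; column 2 has {A,B,C,E,F} → D.
Cell (r4,c4): row 4 has {C,D,E}; column 4 has {B,D}; the diagonal has {A,B,C,D} → F.
Cell (r4,c5): row 4 has {C,D,E,F}; column 5 has {B,C} → A.
Cell (r4,c6): row 4 has {A,C,D,E,F}; column 6 has {A,C,D} → B.
Cell (r5,c3): row 5 has {A,B,C,D}; column 3 has {A,B,C,D,E} → F.
Cell (r5,c5): row 5 has {A,B,C,D,F}; column 5 has {A,B,C}; the diagonal has {A,B,C,D,F} → E.
Cell (r6,c4): row 6 has {B,C,D,E,F}; column 4 has {B,D,F} → A.
Cell (r1,c4): row 1 has {A,B,C,D}; column 4 has {A,B,D,F} → E.
Cell (r1,c6): row 1 has {A,B,C,D,E}; column 6 has {A,B,C,D} → F.
Cell (r2,c5): row 2 has {A,B,C,D}; column 5 has {A,B,C,E} → F.
Cell (r2,c6): row 2 has {A,B,C,D,F}; column 6 has {A,B,C,D,F} → E.
Cell (r3,c4): row 3 has {A,B,E,F}; column 4 has {A,B,D,E,F} → C.
Cell (r3,c5): row 3 has {A,B,C,E,F}; column 5 has {A,B,C,E,F} → D.

A B D E C F / B C A D F E / F E B C D A / C D E F A B / D A F B E C / E F C A B D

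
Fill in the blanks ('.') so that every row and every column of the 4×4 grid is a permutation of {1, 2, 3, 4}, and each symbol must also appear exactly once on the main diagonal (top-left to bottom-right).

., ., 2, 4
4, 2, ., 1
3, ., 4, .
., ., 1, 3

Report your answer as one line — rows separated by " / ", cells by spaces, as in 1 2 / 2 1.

At row 1, column 1: row 1 has {2,4}; column 1 has {3,4}; the diagonal has {2,3,4}; that leaves 1.
At row 1, column 2: row 1 has {1,2,4}; column 2 has {2}; that leaves 3.
At row 2, column 3: row 2 has {1,2,4}; column 3 has {1,2,4}; that leaves 3.
At row 3, column 2: row 3 has {3,4}; column 2 has {2,3}; that leaves 1.
At row 3, column 4: row 3 has {1,3,4}; column 4 has {1,3,4}; that leaves 2.
At row 4, column 1: row 4 has {1,3}; column 1 has {1,3,4}; that leaves 2.
At row 4, column 2: row 4 has {1,2,3}; column 2 has {1,2,3}; that leaves 4.

1 3 2 4 / 4 2 3 1 / 3 1 4 2 / 2 4 1 3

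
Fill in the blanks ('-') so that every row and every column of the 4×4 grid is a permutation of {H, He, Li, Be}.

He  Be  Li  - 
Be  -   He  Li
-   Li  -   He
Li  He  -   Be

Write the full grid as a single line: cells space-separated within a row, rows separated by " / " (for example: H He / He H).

He Be Li H / Be H He Li / H Li Be He / Li He H Be

(r1,c4) = H
(r2,c2) = H
(r3,c1) = H
(r3,c3) = Be
(r4,c3) = H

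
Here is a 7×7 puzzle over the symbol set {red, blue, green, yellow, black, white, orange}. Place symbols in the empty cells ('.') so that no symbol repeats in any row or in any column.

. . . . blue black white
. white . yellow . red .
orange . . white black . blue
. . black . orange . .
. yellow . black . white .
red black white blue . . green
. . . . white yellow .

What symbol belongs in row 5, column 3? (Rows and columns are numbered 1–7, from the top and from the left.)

blue

At row 2, column 5: row 2 has {red,yellow,white}; column 5 has {blue,black,white,orange}; that leaves green.
At row 3, column 6: row 3 has {blue,black,white,orange}; column 6 has {red,yellow,black,white}; that leaves green.
At row 4, column 6: row 4 has {black,orange}; column 6 has {red,green,yellow,black,white}; that leaves blue.
At row 5, column 5: row 5 has {yellow,black,white}; column 5 has {blue,green,black,white,orange}; that leaves red.
At row 5, column 7: row 5 has {red,yellow,black,white}; column 7 has {blue,green,white}; that leaves orange.
At row 6, column 5: row 6 has {red,blue,green,black,white}; column 5 has {red,blue,green,black,white,orange}; that leaves yellow.
At row 6, column 6: row 6 has {red,blue,green,yellow,black,white}; column 6 has {red,blue,green,yellow,black,white}; that leaves orange.
At row 2, column 7: row 2 has {red,green,yellow,white}; column 7 has {blue,green,white,orange}; that leaves black.
At row 3, column 2: row 3 has {blue,green,black,white,orange}; column 2 has {yellow,black,white}; that leaves red.
At row 3, column 3: row 3 has {red,blue,green,black,white,orange}; column 3 has {black,white}; that leaves yellow.
At row 4, column 2: row 4 has {blue,black,orange}; column 2 has {red,yellow,black,white}; that leaves green.
At row 4, column 4: row 4 has {blue,green,black,orange}; column 4 has {blue,yellow,black,white}; that leaves red.
At row 4, column 7: row 4 has {red,blue,green,black,orange}; column 7 has {blue,green,black,white,orange}; that leaves yellow.
At row 7, column 7: row 7 has {yellow,white}; column 7 has {blue,green,yellow,black,white,orange}; that leaves red.
At row 1, column 2: row 1 has {blue,black,white}; column 2 has {red,green,yellow,black,white}; that leaves orange.
At row 1, column 4: row 1 has {blue,black,white,orange}; column 4 has {red,blue,yellow,black,white}; that leaves green.
At row 2, column 1: row 2 has {red,green,yellow,black,white}; column 1 has {red,orange}; that leaves blue.
At row 2, column 3: row 2 has {red,blue,green,yellow,black,white}; column 3 has {yellow,black,white}; that leaves orange.
At row 4, column 1: row 4 has {red,blue,green,yellow,black,orange}; column 1 has {red,blue,orange}; that leaves white.
At row 5, column 1: row 5 has {red,yellow,black,white,orange}; column 1 has {red,blue,white,orange}; that leaves green.
At row 5, column 3: row 5 has {red,green,yellow,black,white,orange}; column 3 has {yellow,black,white,orange}; that leaves blue.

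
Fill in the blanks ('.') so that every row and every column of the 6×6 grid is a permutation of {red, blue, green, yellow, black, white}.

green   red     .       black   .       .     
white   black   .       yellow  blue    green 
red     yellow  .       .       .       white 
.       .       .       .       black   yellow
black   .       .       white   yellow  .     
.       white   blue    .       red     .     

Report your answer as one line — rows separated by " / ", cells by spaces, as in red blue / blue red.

green red yellow black white blue / white black red yellow blue green / red yellow black blue green white / blue green white red black yellow / black blue green white yellow red / yellow white blue green red black

row 1 has {red,green,black}; column 5 has {red,blue,yellow,black} — only white is left for (r1,c5).
row 1 has {red,green,black,white}; column 6 has {green,yellow,white} — only blue is left for (r1,c6).
row 2 has {blue,green,yellow,black,white}; column 3 has {blue} — only red is left for (r2,c3).
row 3 has {red,yellow,white}; column 5 has {red,blue,yellow,black,white} — only green is left for (r3,c5).
row 4 has {yellow,black}; column 1 has {red,green,black,white} — only blue is left for (r4,c1).
row 4 has {blue,yellow,black}; column 2 has {red,yellow,black,white} — only green is left for (r4,c2).
row 4 has {blue,green,yellow,black}; column 3 has {red,blue} — only white is left for (r4,c3).
row 4 has {blue,green,yellow,black,white}; column 4 has {yellow,black,white} — only red is left for (r4,c4).
row 5 has {yellow,black,white}; column 2 has {red,green,yellow,black,white} — only blue is left for (r5,c2).
row 5 has {blue,yellow,black,white}; column 3 has {red,blue,white} — only green is left for (r5,c3).
row 5 has {blue,green,yellow,black,white}; column 6 has {blue,green,yellow,white} — only red is left for (r5,c6).
row 6 has {red,blue,white}; column 1 has {red,blue,green,black,white} — only yellow is left for (r6,c1).
row 6 has {red,blue,yellow,white}; column 4 has {red,yellow,black,white} — only green is left for (r6,c4).
row 6 has {red,blue,green,yellow,white}; column 6 has {red,blue,green,yellow,white} — only black is left for (r6,c6).
row 1 has {red,blue,green,black,white}; column 3 has {red,blue,green,white} — only yellow is left for (r1,c3).
row 3 has {red,green,yellow,white}; column 3 has {red,blue,green,yellow,white} — only black is left for (r3,c3).
row 3 has {red,green,yellow,black,white}; column 4 has {red,green,yellow,black,white} — only blue is left for (r3,c4).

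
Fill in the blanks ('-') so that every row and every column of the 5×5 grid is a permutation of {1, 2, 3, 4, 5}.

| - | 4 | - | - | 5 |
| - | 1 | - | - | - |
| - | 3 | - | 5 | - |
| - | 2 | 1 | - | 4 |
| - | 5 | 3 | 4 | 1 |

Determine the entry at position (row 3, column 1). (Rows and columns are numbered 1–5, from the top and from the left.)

1

row 1 has {4,5}; column 3 has {1,3} — only 2 is left for (r1,c3).
row 3 has {3,5}; column 3 has {1,2,3} — only 4 is left for (r3,c3).
row 3 has {3,4,5}; column 5 has {1,4,5} — only 2 is left for (r3,c5).
row 4 has {1,2,4}; column 4 has {4,5} — only 3 is left for (r4,c4).
row 5 has {1,3,4,5}; column 1 is empty so far — only 2 is left for (r5,c1).
row 1 has {2,4,5}; column 4 has {3,4,5} — only 1 is left for (r1,c4).
row 2 has {1}; column 3 has {1,2,3,4} — only 5 is left for (r2,c3).
row 2 has {1,5}; column 4 has {1,3,4,5} — only 2 is left for (r2,c4).
row 2 has {1,2,5}; column 5 has {1,2,4,5} — only 3 is left for (r2,c5).
row 3 has {2,3,4,5}; column 1 has {2} — only 1 is left for (r3,c1).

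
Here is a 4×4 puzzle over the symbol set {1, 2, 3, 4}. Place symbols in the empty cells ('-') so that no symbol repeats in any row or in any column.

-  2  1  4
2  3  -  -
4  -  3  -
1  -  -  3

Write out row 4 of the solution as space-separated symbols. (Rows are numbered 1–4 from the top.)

1 4 2 3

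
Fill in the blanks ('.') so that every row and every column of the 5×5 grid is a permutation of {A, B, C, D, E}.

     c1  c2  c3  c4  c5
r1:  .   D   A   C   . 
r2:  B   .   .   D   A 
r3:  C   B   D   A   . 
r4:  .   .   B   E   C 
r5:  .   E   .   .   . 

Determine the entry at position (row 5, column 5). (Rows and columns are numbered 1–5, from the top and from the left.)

At row 1, column 1: row 1 has {A,C,D}; column 1 has {B,C}; that leaves E.
At row 1, column 5: row 1 has {A,C,D,E}; column 5 has {A,C}; that leaves B.
At row 2, column 2: row 2 has {A,B,D}; column 2 has {B,D,E}; that leaves C.
At row 2, column 3: row 2 has {A,B,C,D}; column 3 has {A,B,D}; that leaves E.
At row 3, column 5: row 3 has {A,B,C,D}; column 5 has {A,B,C}; that leaves E.
At row 4, column 2: row 4 has {B,C,E}; column 2 has {B,C,D,E}; that leaves A.
At row 5, column 3: row 5 has {E}; column 3 has {A,B,D,E}; that leaves C.
At row 5, column 4: row 5 has {C,E}; column 4 has {A,C,D,E}; that leaves B.
At row 5, column 5: row 5 has {B,C,E}; column 5 has {A,B,C,E}; that leaves D.

D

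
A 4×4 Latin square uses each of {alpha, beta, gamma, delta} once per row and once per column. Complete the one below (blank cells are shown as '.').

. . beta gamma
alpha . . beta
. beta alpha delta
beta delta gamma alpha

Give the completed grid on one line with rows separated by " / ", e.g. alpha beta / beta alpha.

delta alpha beta gamma / alpha gamma delta beta / gamma beta alpha delta / beta delta gamma alpha

(r1,c1) = delta
(r1,c2) = alpha
(r2,c2) = gamma
(r2,c3) = delta
(r3,c1) = gamma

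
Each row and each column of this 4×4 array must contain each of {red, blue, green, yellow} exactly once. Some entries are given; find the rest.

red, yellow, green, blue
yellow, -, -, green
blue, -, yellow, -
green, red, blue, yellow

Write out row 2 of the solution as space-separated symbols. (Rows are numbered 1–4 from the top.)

yellow blue red green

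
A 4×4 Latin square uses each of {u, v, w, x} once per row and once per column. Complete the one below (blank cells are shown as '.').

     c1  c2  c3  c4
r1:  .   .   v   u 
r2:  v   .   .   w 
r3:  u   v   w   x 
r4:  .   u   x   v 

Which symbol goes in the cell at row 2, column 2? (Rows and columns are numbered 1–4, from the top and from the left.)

x

row 2 has {v,w}; column 2 has {u,v} — only x is left for (r2,c2).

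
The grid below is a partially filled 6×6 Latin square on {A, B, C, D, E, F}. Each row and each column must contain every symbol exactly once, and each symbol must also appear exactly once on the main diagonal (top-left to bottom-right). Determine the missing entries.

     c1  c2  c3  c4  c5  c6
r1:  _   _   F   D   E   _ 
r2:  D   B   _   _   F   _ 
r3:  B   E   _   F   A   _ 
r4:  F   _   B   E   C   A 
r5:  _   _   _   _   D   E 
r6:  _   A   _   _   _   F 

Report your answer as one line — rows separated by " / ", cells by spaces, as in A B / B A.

A C F D E B / D B E A F C / B E C F A D / F D B E C A / C F A B D E / E A D C B F

(r1,c2) = C
(r1,c6) = B
(r2,c6) = C
(r3,c3) = C
(r3,c6) = D
(r4,c2) = D
(r5,c2) = F
(r5,c3) = A
(r6,c5) = B
(r1,c1) = A
(r2,c3) = E
(r2,c4) = A
(r5,c1) = C
(r5,c4) = B
(r6,c1) = E
(r6,c3) = D
(r6,c4) = C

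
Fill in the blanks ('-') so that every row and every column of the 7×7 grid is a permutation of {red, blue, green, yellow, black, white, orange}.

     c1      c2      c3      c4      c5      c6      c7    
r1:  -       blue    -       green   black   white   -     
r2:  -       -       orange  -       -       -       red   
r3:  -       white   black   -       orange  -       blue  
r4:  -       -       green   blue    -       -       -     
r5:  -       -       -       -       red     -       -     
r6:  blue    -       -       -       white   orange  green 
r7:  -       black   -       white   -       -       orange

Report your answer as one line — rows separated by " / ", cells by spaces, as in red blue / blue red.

(r1,c7) = yellow
(r4,c5) = yellow
(r1,c3) = red
(r6,c3) = yellow
(r7,c3) = blue
(r7,c5) = green
(r1,c1) = orange
(r2,c5) = blue
(r5,c3) = white
(r5,c7) = black
(r6,c2) = red
(r6,c4) = black
(r2,c4) = yellow
(r3,c4) = red
(r4,c2) = orange
(r4,c7) = white
(r5,c4) = orange
(r2,c2) = green
(r2,c6) = black
(r4,c6) = red
(r5,c2) = yellow
(r7,c6) = yellow
(r2,c1) = white
(r3,c6) = green
(r4,c1) = black
(r5,c1) = green
(r5,c6) = blue
(r7,c1) = red
(r3,c1) = yellow

orange blue red green black white yellow / white green orange yellow blue black red / yellow white black red orange green blue / black orange green blue yellow red white / green yellow white orange red blue black / blue red yellow black white orange green / red black blue white green yellow orange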